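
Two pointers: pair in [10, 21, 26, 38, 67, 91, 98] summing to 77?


lo=0(10)+hi=6(98)=108
lo=0(10)+hi=5(91)=101
lo=0(10)+hi=4(67)=77

Yes: 10+67=77


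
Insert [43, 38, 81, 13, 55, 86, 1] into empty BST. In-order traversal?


Insert 43: root
Insert 38: L from 43
Insert 81: R from 43
Insert 13: L from 43 -> L from 38
Insert 55: R from 43 -> L from 81
Insert 86: R from 43 -> R from 81
Insert 1: L from 43 -> L from 38 -> L from 13

In-order: [1, 13, 38, 43, 55, 81, 86]


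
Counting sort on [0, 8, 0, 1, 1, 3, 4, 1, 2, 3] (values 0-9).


Input: [0, 8, 0, 1, 1, 3, 4, 1, 2, 3]
Counts: [2, 3, 1, 2, 1, 0, 0, 0, 1, 0]

Sorted: [0, 0, 1, 1, 1, 2, 3, 3, 4, 8]


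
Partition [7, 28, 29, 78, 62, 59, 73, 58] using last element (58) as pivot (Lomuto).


Pivot: 58
  7 <= 58: advance i (no swap)
  28 <= 58: advance i (no swap)
  29 <= 58: advance i (no swap)
Place pivot at 3: [7, 28, 29, 58, 62, 59, 73, 78]

Partitioned: [7, 28, 29, 58, 62, 59, 73, 78]


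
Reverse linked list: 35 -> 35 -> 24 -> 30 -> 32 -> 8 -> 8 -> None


Step 1: curr=35, set curr.next=prev(None) | reversed so far: 35
Step 2: curr=35, set curr.next=prev(35) | reversed so far: 35 -> 35
Step 3: curr=24, set curr.next=prev(35) | reversed so far: 24 -> 35 -> 35
Step 4: curr=30, set curr.next=prev(24) | reversed so far: 30 -> 24 -> 35 -> 35
Step 5: curr=32, set curr.next=prev(30) | reversed so far: 32 -> 30 -> 24 -> 35 -> 35
Step 6: curr=8, set curr.next=prev(32) | reversed so far: 8 -> 32 -> 30 -> 24 -> 35 -> 35
Step 7: curr=8, set curr.next=prev(8) | reversed so far: 8 -> 8 -> 32 -> 30 -> 24 -> 35 -> 35

8 -> 8 -> 32 -> 30 -> 24 -> 35 -> 35 -> None


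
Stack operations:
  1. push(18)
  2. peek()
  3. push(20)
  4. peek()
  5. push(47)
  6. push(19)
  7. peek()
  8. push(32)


push(18) -> [18]
peek()->18
push(20) -> [18, 20]
peek()->20
push(47) -> [18, 20, 47]
push(19) -> [18, 20, 47, 19]
peek()->19
push(32) -> [18, 20, 47, 19, 32]

Final stack: [18, 20, 47, 19, 32]


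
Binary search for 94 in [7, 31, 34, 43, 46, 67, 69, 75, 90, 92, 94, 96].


Step 1: lo=0, hi=11, mid=5, val=67
Step 2: lo=6, hi=11, mid=8, val=90
Step 3: lo=9, hi=11, mid=10, val=94

Found at index 10


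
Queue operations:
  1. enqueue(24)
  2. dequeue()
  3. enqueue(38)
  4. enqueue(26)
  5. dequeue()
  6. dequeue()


enqueue(24) -> [24]
dequeue()->24, []
enqueue(38) -> [38]
enqueue(26) -> [38, 26]
dequeue()->38, [26]
dequeue()->26, []

Final queue: []


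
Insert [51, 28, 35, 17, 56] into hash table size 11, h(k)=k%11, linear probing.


Insert 51: h=7 -> slot 7
Insert 28: h=6 -> slot 6
Insert 35: h=2 -> slot 2
Insert 17: h=6, 2 probes -> slot 8
Insert 56: h=1 -> slot 1

Table: [None, 56, 35, None, None, None, 28, 51, 17, None, None]


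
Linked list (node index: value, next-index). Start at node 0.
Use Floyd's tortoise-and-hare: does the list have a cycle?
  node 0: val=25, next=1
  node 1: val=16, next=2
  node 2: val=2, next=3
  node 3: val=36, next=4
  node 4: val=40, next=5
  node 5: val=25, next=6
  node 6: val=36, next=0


Floyd's tortoise (slow, +1) and hare (fast, +2):
  init: slow=0, fast=0
  step 1: slow=1, fast=2
  step 2: slow=2, fast=4
  step 3: slow=3, fast=6
  step 4: slow=4, fast=1
  step 5: slow=5, fast=3
  step 6: slow=6, fast=5
  step 7: slow=0, fast=0
  slow == fast at node 0: cycle detected

Cycle: yes


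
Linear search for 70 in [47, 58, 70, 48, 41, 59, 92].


i=0: 47!=70
i=1: 58!=70
i=2: 70==70 found!

Found at 2, 3 comps


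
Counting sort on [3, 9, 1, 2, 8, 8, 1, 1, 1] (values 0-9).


Input: [3, 9, 1, 2, 8, 8, 1, 1, 1]
Counts: [0, 4, 1, 1, 0, 0, 0, 0, 2, 1]

Sorted: [1, 1, 1, 1, 2, 3, 8, 8, 9]


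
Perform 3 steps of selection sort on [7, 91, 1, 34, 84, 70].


Initial: [7, 91, 1, 34, 84, 70]
Step 1: min=1 at 2
  Swap: [1, 91, 7, 34, 84, 70]
Step 2: min=7 at 2
  Swap: [1, 7, 91, 34, 84, 70]
Step 3: min=34 at 3
  Swap: [1, 7, 34, 91, 84, 70]

After 3 steps: [1, 7, 34, 91, 84, 70]


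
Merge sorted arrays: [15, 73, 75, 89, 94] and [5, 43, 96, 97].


Take 5 from B
Take 15 from A
Take 43 from B
Take 73 from A
Take 75 from A
Take 89 from A
Take 94 from A

Merged: [5, 15, 43, 73, 75, 89, 94, 96, 97]


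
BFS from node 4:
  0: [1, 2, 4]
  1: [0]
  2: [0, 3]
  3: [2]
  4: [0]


Visit 4, enqueue [0]
Visit 0, enqueue [1, 2]
Visit 1, enqueue []
Visit 2, enqueue [3]
Visit 3, enqueue []

BFS order: [4, 0, 1, 2, 3]


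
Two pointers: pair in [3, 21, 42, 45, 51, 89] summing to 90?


lo=0(3)+hi=5(89)=92
lo=0(3)+hi=4(51)=54
lo=1(21)+hi=4(51)=72
lo=2(42)+hi=4(51)=93
lo=2(42)+hi=3(45)=87

No pair found


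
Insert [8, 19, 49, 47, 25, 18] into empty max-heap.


Insert 8: [8]
Insert 19: [19, 8]
Insert 49: [49, 8, 19]
Insert 47: [49, 47, 19, 8]
Insert 25: [49, 47, 19, 8, 25]
Insert 18: [49, 47, 19, 8, 25, 18]

Final heap: [49, 47, 19, 8, 25, 18]


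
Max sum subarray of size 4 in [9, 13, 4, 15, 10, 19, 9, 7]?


[0:4]: 41
[1:5]: 42
[2:6]: 48
[3:7]: 53
[4:8]: 45

Max: 53 at [3:7]


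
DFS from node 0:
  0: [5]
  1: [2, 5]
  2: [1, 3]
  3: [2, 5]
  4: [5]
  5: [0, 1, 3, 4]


Visit 0, push [5]
Visit 5, push [4, 3, 1]
Visit 1, push [2]
Visit 2, push [3]
Visit 3, push []
Visit 4, push []

DFS order: [0, 5, 1, 2, 3, 4]


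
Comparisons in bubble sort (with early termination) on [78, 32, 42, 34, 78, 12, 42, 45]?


Algorithm: bubble sort (with early termination)
Input: [78, 32, 42, 34, 78, 12, 42, 45]
Sorted: [12, 32, 34, 42, 42, 45, 78, 78]

27


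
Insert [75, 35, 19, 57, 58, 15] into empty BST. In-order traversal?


Insert 75: root
Insert 35: L from 75
Insert 19: L from 75 -> L from 35
Insert 57: L from 75 -> R from 35
Insert 58: L from 75 -> R from 35 -> R from 57
Insert 15: L from 75 -> L from 35 -> L from 19

In-order: [15, 19, 35, 57, 58, 75]


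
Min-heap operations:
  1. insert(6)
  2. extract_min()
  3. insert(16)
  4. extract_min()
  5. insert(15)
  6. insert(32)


insert(6) -> [6]
extract_min()->6, []
insert(16) -> [16]
extract_min()->16, []
insert(15) -> [15]
insert(32) -> [15, 32]

Final heap: [15, 32]


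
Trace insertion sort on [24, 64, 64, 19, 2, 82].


Initial: [24, 64, 64, 19, 2, 82]
Insert 64: [24, 64, 64, 19, 2, 82]
Insert 64: [24, 64, 64, 19, 2, 82]
Insert 19: [19, 24, 64, 64, 2, 82]
Insert 2: [2, 19, 24, 64, 64, 82]
Insert 82: [2, 19, 24, 64, 64, 82]

Sorted: [2, 19, 24, 64, 64, 82]


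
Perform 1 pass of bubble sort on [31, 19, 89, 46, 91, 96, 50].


Initial: [31, 19, 89, 46, 91, 96, 50]
Pass 1: [19, 31, 46, 89, 91, 50, 96] (3 swaps)

After 1 pass: [19, 31, 46, 89, 91, 50, 96]


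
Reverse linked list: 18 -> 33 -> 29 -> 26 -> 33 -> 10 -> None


Step 1: curr=18, set curr.next=prev(None) | reversed so far: 18
Step 2: curr=33, set curr.next=prev(18) | reversed so far: 33 -> 18
Step 3: curr=29, set curr.next=prev(33) | reversed so far: 29 -> 33 -> 18
Step 4: curr=26, set curr.next=prev(29) | reversed so far: 26 -> 29 -> 33 -> 18
Step 5: curr=33, set curr.next=prev(26) | reversed so far: 33 -> 26 -> 29 -> 33 -> 18
Step 6: curr=10, set curr.next=prev(33) | reversed so far: 10 -> 33 -> 26 -> 29 -> 33 -> 18

10 -> 33 -> 26 -> 29 -> 33 -> 18 -> None


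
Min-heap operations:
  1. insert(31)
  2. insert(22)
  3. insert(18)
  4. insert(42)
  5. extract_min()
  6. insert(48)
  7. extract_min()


insert(31) -> [31]
insert(22) -> [22, 31]
insert(18) -> [18, 31, 22]
insert(42) -> [18, 31, 22, 42]
extract_min()->18, [22, 31, 42]
insert(48) -> [22, 31, 42, 48]
extract_min()->22, [31, 48, 42]

Final heap: [31, 48, 42]


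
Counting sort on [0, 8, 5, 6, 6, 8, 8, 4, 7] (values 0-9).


Input: [0, 8, 5, 6, 6, 8, 8, 4, 7]
Counts: [1, 0, 0, 0, 1, 1, 2, 1, 3, 0]

Sorted: [0, 4, 5, 6, 6, 7, 8, 8, 8]


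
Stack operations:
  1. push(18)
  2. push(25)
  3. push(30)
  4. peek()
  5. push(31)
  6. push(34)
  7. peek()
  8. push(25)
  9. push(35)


push(18) -> [18]
push(25) -> [18, 25]
push(30) -> [18, 25, 30]
peek()->30
push(31) -> [18, 25, 30, 31]
push(34) -> [18, 25, 30, 31, 34]
peek()->34
push(25) -> [18, 25, 30, 31, 34, 25]
push(35) -> [18, 25, 30, 31, 34, 25, 35]

Final stack: [18, 25, 30, 31, 34, 25, 35]


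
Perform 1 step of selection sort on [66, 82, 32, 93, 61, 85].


Initial: [66, 82, 32, 93, 61, 85]
Step 1: min=32 at 2
  Swap: [32, 82, 66, 93, 61, 85]

After 1 step: [32, 82, 66, 93, 61, 85]


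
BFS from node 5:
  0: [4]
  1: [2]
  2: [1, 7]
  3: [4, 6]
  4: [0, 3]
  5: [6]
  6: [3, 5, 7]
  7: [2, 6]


Visit 5, enqueue [6]
Visit 6, enqueue [3, 7]
Visit 3, enqueue [4]
Visit 7, enqueue [2]
Visit 4, enqueue [0]
Visit 2, enqueue [1]
Visit 0, enqueue []
Visit 1, enqueue []

BFS order: [5, 6, 3, 7, 4, 2, 0, 1]


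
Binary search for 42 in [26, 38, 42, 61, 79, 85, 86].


Step 1: lo=0, hi=6, mid=3, val=61
Step 2: lo=0, hi=2, mid=1, val=38
Step 3: lo=2, hi=2, mid=2, val=42

Found at index 2


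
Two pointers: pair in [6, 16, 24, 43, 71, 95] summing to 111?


lo=0(6)+hi=5(95)=101
lo=1(16)+hi=5(95)=111

Yes: 16+95=111


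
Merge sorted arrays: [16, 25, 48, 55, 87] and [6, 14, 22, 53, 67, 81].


Take 6 from B
Take 14 from B
Take 16 from A
Take 22 from B
Take 25 from A
Take 48 from A
Take 53 from B
Take 55 from A
Take 67 from B
Take 81 from B

Merged: [6, 14, 16, 22, 25, 48, 53, 55, 67, 81, 87]


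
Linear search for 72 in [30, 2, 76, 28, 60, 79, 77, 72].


i=0: 30!=72
i=1: 2!=72
i=2: 76!=72
i=3: 28!=72
i=4: 60!=72
i=5: 79!=72
i=6: 77!=72
i=7: 72==72 found!

Found at 7, 8 comps


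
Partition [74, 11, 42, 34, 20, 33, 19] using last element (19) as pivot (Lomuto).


Pivot: 19
  11 <= 19: swap -> [11, 74, 42, 34, 20, 33, 19]
Place pivot at 1: [11, 19, 42, 34, 20, 33, 74]

Partitioned: [11, 19, 42, 34, 20, 33, 74]


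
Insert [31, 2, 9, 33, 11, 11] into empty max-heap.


Insert 31: [31]
Insert 2: [31, 2]
Insert 9: [31, 2, 9]
Insert 33: [33, 31, 9, 2]
Insert 11: [33, 31, 9, 2, 11]
Insert 11: [33, 31, 11, 2, 11, 9]

Final heap: [33, 31, 11, 2, 11, 9]


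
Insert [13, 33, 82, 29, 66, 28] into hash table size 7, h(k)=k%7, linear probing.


Insert 13: h=6 -> slot 6
Insert 33: h=5 -> slot 5
Insert 82: h=5, 2 probes -> slot 0
Insert 29: h=1 -> slot 1
Insert 66: h=3 -> slot 3
Insert 28: h=0, 2 probes -> slot 2

Table: [82, 29, 28, 66, None, 33, 13]


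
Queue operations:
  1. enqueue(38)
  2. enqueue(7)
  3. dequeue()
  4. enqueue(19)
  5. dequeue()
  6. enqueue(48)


enqueue(38) -> [38]
enqueue(7) -> [38, 7]
dequeue()->38, [7]
enqueue(19) -> [7, 19]
dequeue()->7, [19]
enqueue(48) -> [19, 48]

Final queue: [19, 48]


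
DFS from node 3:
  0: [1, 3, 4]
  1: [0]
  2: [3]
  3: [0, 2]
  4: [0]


Visit 3, push [2, 0]
Visit 0, push [4, 1]
Visit 1, push []
Visit 4, push []
Visit 2, push []

DFS order: [3, 0, 1, 4, 2]


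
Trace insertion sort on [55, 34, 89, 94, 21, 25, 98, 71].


Initial: [55, 34, 89, 94, 21, 25, 98, 71]
Insert 34: [34, 55, 89, 94, 21, 25, 98, 71]
Insert 89: [34, 55, 89, 94, 21, 25, 98, 71]
Insert 94: [34, 55, 89, 94, 21, 25, 98, 71]
Insert 21: [21, 34, 55, 89, 94, 25, 98, 71]
Insert 25: [21, 25, 34, 55, 89, 94, 98, 71]
Insert 98: [21, 25, 34, 55, 89, 94, 98, 71]
Insert 71: [21, 25, 34, 55, 71, 89, 94, 98]

Sorted: [21, 25, 34, 55, 71, 89, 94, 98]


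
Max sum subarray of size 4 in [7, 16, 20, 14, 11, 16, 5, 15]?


[0:4]: 57
[1:5]: 61
[2:6]: 61
[3:7]: 46
[4:8]: 47

Max: 61 at [1:5]


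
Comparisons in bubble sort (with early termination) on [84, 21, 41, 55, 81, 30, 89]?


Algorithm: bubble sort (with early termination)
Input: [84, 21, 41, 55, 81, 30, 89]
Sorted: [21, 30, 41, 55, 81, 84, 89]

20


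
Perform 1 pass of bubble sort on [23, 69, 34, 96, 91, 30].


Initial: [23, 69, 34, 96, 91, 30]
Pass 1: [23, 34, 69, 91, 30, 96] (3 swaps)

After 1 pass: [23, 34, 69, 91, 30, 96]


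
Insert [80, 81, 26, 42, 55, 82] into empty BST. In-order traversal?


Insert 80: root
Insert 81: R from 80
Insert 26: L from 80
Insert 42: L from 80 -> R from 26
Insert 55: L from 80 -> R from 26 -> R from 42
Insert 82: R from 80 -> R from 81

In-order: [26, 42, 55, 80, 81, 82]


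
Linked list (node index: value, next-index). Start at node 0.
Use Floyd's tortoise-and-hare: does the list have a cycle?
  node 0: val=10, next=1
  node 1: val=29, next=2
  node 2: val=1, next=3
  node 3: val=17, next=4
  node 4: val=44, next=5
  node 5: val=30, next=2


Floyd's tortoise (slow, +1) and hare (fast, +2):
  init: slow=0, fast=0
  step 1: slow=1, fast=2
  step 2: slow=2, fast=4
  step 3: slow=3, fast=2
  step 4: slow=4, fast=4
  slow == fast at node 4: cycle detected

Cycle: yes


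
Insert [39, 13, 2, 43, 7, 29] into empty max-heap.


Insert 39: [39]
Insert 13: [39, 13]
Insert 2: [39, 13, 2]
Insert 43: [43, 39, 2, 13]
Insert 7: [43, 39, 2, 13, 7]
Insert 29: [43, 39, 29, 13, 7, 2]

Final heap: [43, 39, 29, 13, 7, 2]


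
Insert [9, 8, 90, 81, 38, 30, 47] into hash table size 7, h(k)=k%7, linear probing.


Insert 9: h=2 -> slot 2
Insert 8: h=1 -> slot 1
Insert 90: h=6 -> slot 6
Insert 81: h=4 -> slot 4
Insert 38: h=3 -> slot 3
Insert 30: h=2, 3 probes -> slot 5
Insert 47: h=5, 2 probes -> slot 0

Table: [47, 8, 9, 38, 81, 30, 90]


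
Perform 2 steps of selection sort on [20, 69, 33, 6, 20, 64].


Initial: [20, 69, 33, 6, 20, 64]
Step 1: min=6 at 3
  Swap: [6, 69, 33, 20, 20, 64]
Step 2: min=20 at 3
  Swap: [6, 20, 33, 69, 20, 64]

After 2 steps: [6, 20, 33, 69, 20, 64]


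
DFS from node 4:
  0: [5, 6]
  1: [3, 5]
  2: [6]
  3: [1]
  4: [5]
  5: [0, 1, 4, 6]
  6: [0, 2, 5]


Visit 4, push [5]
Visit 5, push [6, 1, 0]
Visit 0, push [6]
Visit 6, push [2]
Visit 2, push []
Visit 1, push [3]
Visit 3, push []

DFS order: [4, 5, 0, 6, 2, 1, 3]


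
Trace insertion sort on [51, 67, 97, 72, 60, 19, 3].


Initial: [51, 67, 97, 72, 60, 19, 3]
Insert 67: [51, 67, 97, 72, 60, 19, 3]
Insert 97: [51, 67, 97, 72, 60, 19, 3]
Insert 72: [51, 67, 72, 97, 60, 19, 3]
Insert 60: [51, 60, 67, 72, 97, 19, 3]
Insert 19: [19, 51, 60, 67, 72, 97, 3]
Insert 3: [3, 19, 51, 60, 67, 72, 97]

Sorted: [3, 19, 51, 60, 67, 72, 97]


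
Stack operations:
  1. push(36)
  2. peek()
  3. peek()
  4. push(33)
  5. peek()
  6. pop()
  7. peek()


push(36) -> [36]
peek()->36
peek()->36
push(33) -> [36, 33]
peek()->33
pop()->33, [36]
peek()->36

Final stack: [36]


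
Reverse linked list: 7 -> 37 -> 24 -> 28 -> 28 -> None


Step 1: curr=7, set curr.next=prev(None) | reversed so far: 7
Step 2: curr=37, set curr.next=prev(7) | reversed so far: 37 -> 7
Step 3: curr=24, set curr.next=prev(37) | reversed so far: 24 -> 37 -> 7
Step 4: curr=28, set curr.next=prev(24) | reversed so far: 28 -> 24 -> 37 -> 7
Step 5: curr=28, set curr.next=prev(28) | reversed so far: 28 -> 28 -> 24 -> 37 -> 7

28 -> 28 -> 24 -> 37 -> 7 -> None


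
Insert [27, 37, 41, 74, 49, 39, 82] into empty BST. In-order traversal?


Insert 27: root
Insert 37: R from 27
Insert 41: R from 27 -> R from 37
Insert 74: R from 27 -> R from 37 -> R from 41
Insert 49: R from 27 -> R from 37 -> R from 41 -> L from 74
Insert 39: R from 27 -> R from 37 -> L from 41
Insert 82: R from 27 -> R from 37 -> R from 41 -> R from 74

In-order: [27, 37, 39, 41, 49, 74, 82]


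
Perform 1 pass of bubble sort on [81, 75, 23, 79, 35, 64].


Initial: [81, 75, 23, 79, 35, 64]
Pass 1: [75, 23, 79, 35, 64, 81] (5 swaps)

After 1 pass: [75, 23, 79, 35, 64, 81]


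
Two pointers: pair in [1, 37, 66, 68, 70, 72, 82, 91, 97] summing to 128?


lo=0(1)+hi=8(97)=98
lo=1(37)+hi=8(97)=134
lo=1(37)+hi=7(91)=128

Yes: 37+91=128


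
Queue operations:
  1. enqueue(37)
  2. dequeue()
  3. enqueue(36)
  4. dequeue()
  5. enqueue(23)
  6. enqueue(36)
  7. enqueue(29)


enqueue(37) -> [37]
dequeue()->37, []
enqueue(36) -> [36]
dequeue()->36, []
enqueue(23) -> [23]
enqueue(36) -> [23, 36]
enqueue(29) -> [23, 36, 29]

Final queue: [23, 36, 29]


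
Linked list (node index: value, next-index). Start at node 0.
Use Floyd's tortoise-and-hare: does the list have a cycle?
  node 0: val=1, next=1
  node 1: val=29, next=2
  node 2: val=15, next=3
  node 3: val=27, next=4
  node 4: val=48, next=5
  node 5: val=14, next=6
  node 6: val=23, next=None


Floyd's tortoise (slow, +1) and hare (fast, +2):
  init: slow=0, fast=0
  step 1: slow=1, fast=2
  step 2: slow=2, fast=4
  step 3: slow=3, fast=6
  step 4: fast -> None, no cycle

Cycle: no


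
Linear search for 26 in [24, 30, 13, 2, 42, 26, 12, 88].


i=0: 24!=26
i=1: 30!=26
i=2: 13!=26
i=3: 2!=26
i=4: 42!=26
i=5: 26==26 found!

Found at 5, 6 comps


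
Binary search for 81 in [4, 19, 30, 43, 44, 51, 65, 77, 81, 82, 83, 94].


Step 1: lo=0, hi=11, mid=5, val=51
Step 2: lo=6, hi=11, mid=8, val=81

Found at index 8


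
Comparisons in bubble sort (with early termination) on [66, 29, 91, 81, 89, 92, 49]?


Algorithm: bubble sort (with early termination)
Input: [66, 29, 91, 81, 89, 92, 49]
Sorted: [29, 49, 66, 81, 89, 91, 92]

21


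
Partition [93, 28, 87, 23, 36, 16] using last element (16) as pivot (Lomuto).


Pivot: 16
Place pivot at 0: [16, 28, 87, 23, 36, 93]

Partitioned: [16, 28, 87, 23, 36, 93]


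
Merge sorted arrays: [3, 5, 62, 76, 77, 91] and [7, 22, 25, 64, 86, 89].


Take 3 from A
Take 5 from A
Take 7 from B
Take 22 from B
Take 25 from B
Take 62 from A
Take 64 from B
Take 76 from A
Take 77 from A
Take 86 from B
Take 89 from B

Merged: [3, 5, 7, 22, 25, 62, 64, 76, 77, 86, 89, 91]


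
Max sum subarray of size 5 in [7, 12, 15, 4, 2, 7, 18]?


[0:5]: 40
[1:6]: 40
[2:7]: 46

Max: 46 at [2:7]


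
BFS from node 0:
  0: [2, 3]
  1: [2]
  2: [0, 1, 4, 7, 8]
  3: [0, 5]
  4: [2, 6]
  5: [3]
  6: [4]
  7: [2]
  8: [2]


Visit 0, enqueue [2, 3]
Visit 2, enqueue [1, 4, 7, 8]
Visit 3, enqueue [5]
Visit 1, enqueue []
Visit 4, enqueue [6]
Visit 7, enqueue []
Visit 8, enqueue []
Visit 5, enqueue []
Visit 6, enqueue []

BFS order: [0, 2, 3, 1, 4, 7, 8, 5, 6]


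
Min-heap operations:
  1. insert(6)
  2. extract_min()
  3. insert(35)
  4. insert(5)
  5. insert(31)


insert(6) -> [6]
extract_min()->6, []
insert(35) -> [35]
insert(5) -> [5, 35]
insert(31) -> [5, 35, 31]

Final heap: [5, 35, 31]


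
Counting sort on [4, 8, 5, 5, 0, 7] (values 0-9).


Input: [4, 8, 5, 5, 0, 7]
Counts: [1, 0, 0, 0, 1, 2, 0, 1, 1, 0]

Sorted: [0, 4, 5, 5, 7, 8]


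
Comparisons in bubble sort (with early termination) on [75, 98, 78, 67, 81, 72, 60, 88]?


Algorithm: bubble sort (with early termination)
Input: [75, 98, 78, 67, 81, 72, 60, 88]
Sorted: [60, 67, 72, 75, 78, 81, 88, 98]

28


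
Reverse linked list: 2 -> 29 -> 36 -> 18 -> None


Step 1: curr=2, set curr.next=prev(None) | reversed so far: 2
Step 2: curr=29, set curr.next=prev(2) | reversed so far: 29 -> 2
Step 3: curr=36, set curr.next=prev(29) | reversed so far: 36 -> 29 -> 2
Step 4: curr=18, set curr.next=prev(36) | reversed so far: 18 -> 36 -> 29 -> 2

18 -> 36 -> 29 -> 2 -> None


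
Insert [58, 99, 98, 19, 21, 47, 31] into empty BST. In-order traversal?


Insert 58: root
Insert 99: R from 58
Insert 98: R from 58 -> L from 99
Insert 19: L from 58
Insert 21: L from 58 -> R from 19
Insert 47: L from 58 -> R from 19 -> R from 21
Insert 31: L from 58 -> R from 19 -> R from 21 -> L from 47

In-order: [19, 21, 31, 47, 58, 98, 99]


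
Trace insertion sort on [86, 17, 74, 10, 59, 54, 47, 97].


Initial: [86, 17, 74, 10, 59, 54, 47, 97]
Insert 17: [17, 86, 74, 10, 59, 54, 47, 97]
Insert 74: [17, 74, 86, 10, 59, 54, 47, 97]
Insert 10: [10, 17, 74, 86, 59, 54, 47, 97]
Insert 59: [10, 17, 59, 74, 86, 54, 47, 97]
Insert 54: [10, 17, 54, 59, 74, 86, 47, 97]
Insert 47: [10, 17, 47, 54, 59, 74, 86, 97]
Insert 97: [10, 17, 47, 54, 59, 74, 86, 97]

Sorted: [10, 17, 47, 54, 59, 74, 86, 97]


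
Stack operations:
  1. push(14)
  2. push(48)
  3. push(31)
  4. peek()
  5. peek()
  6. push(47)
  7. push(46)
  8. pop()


push(14) -> [14]
push(48) -> [14, 48]
push(31) -> [14, 48, 31]
peek()->31
peek()->31
push(47) -> [14, 48, 31, 47]
push(46) -> [14, 48, 31, 47, 46]
pop()->46, [14, 48, 31, 47]

Final stack: [14, 48, 31, 47]


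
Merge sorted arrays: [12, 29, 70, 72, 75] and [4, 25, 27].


Take 4 from B
Take 12 from A
Take 25 from B
Take 27 from B

Merged: [4, 12, 25, 27, 29, 70, 72, 75]


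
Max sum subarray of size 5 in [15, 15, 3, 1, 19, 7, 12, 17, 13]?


[0:5]: 53
[1:6]: 45
[2:7]: 42
[3:8]: 56
[4:9]: 68

Max: 68 at [4:9]


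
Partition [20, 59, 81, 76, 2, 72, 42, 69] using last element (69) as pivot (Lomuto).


Pivot: 69
  20 <= 69: advance i (no swap)
  59 <= 69: advance i (no swap)
  2 <= 69: swap -> [20, 59, 2, 76, 81, 72, 42, 69]
  42 <= 69: swap -> [20, 59, 2, 42, 81, 72, 76, 69]
Place pivot at 4: [20, 59, 2, 42, 69, 72, 76, 81]

Partitioned: [20, 59, 2, 42, 69, 72, 76, 81]


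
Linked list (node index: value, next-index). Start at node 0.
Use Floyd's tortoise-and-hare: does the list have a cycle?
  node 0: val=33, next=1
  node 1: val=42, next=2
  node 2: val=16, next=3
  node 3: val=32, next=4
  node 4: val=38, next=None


Floyd's tortoise (slow, +1) and hare (fast, +2):
  init: slow=0, fast=0
  step 1: slow=1, fast=2
  step 2: slow=2, fast=4
  step 3: fast -> None, no cycle

Cycle: no


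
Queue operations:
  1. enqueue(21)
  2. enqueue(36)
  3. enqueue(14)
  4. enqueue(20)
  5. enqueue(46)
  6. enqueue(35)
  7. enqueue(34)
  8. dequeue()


enqueue(21) -> [21]
enqueue(36) -> [21, 36]
enqueue(14) -> [21, 36, 14]
enqueue(20) -> [21, 36, 14, 20]
enqueue(46) -> [21, 36, 14, 20, 46]
enqueue(35) -> [21, 36, 14, 20, 46, 35]
enqueue(34) -> [21, 36, 14, 20, 46, 35, 34]
dequeue()->21, [36, 14, 20, 46, 35, 34]

Final queue: [36, 14, 20, 46, 35, 34]


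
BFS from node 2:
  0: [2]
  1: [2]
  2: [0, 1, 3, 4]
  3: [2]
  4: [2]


Visit 2, enqueue [0, 1, 3, 4]
Visit 0, enqueue []
Visit 1, enqueue []
Visit 3, enqueue []
Visit 4, enqueue []

BFS order: [2, 0, 1, 3, 4]


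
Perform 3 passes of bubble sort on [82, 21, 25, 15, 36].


Initial: [82, 21, 25, 15, 36]
Pass 1: [21, 25, 15, 36, 82] (4 swaps)
Pass 2: [21, 15, 25, 36, 82] (1 swaps)
Pass 3: [15, 21, 25, 36, 82] (1 swaps)

After 3 passes: [15, 21, 25, 36, 82]


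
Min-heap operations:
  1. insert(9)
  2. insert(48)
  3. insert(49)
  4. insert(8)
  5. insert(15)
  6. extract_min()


insert(9) -> [9]
insert(48) -> [9, 48]
insert(49) -> [9, 48, 49]
insert(8) -> [8, 9, 49, 48]
insert(15) -> [8, 9, 49, 48, 15]
extract_min()->8, [9, 15, 49, 48]

Final heap: [9, 15, 49, 48]


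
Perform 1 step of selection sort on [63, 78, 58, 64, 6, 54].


Initial: [63, 78, 58, 64, 6, 54]
Step 1: min=6 at 4
  Swap: [6, 78, 58, 64, 63, 54]

After 1 step: [6, 78, 58, 64, 63, 54]


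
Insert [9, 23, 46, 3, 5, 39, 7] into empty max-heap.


Insert 9: [9]
Insert 23: [23, 9]
Insert 46: [46, 9, 23]
Insert 3: [46, 9, 23, 3]
Insert 5: [46, 9, 23, 3, 5]
Insert 39: [46, 9, 39, 3, 5, 23]
Insert 7: [46, 9, 39, 3, 5, 23, 7]

Final heap: [46, 9, 39, 3, 5, 23, 7]


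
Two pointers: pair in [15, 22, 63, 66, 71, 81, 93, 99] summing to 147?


lo=0(15)+hi=7(99)=114
lo=1(22)+hi=7(99)=121
lo=2(63)+hi=7(99)=162
lo=2(63)+hi=6(93)=156
lo=2(63)+hi=5(81)=144
lo=3(66)+hi=5(81)=147

Yes: 66+81=147


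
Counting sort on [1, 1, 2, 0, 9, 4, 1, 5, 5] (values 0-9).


Input: [1, 1, 2, 0, 9, 4, 1, 5, 5]
Counts: [1, 3, 1, 0, 1, 2, 0, 0, 0, 1]

Sorted: [0, 1, 1, 1, 2, 4, 5, 5, 9]


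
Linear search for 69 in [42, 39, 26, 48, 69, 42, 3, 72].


i=0: 42!=69
i=1: 39!=69
i=2: 26!=69
i=3: 48!=69
i=4: 69==69 found!

Found at 4, 5 comps


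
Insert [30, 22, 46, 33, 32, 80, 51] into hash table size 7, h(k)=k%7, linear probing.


Insert 30: h=2 -> slot 2
Insert 22: h=1 -> slot 1
Insert 46: h=4 -> slot 4
Insert 33: h=5 -> slot 5
Insert 32: h=4, 2 probes -> slot 6
Insert 80: h=3 -> slot 3
Insert 51: h=2, 5 probes -> slot 0

Table: [51, 22, 30, 80, 46, 33, 32]


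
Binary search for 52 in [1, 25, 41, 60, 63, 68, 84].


Step 1: lo=0, hi=6, mid=3, val=60
Step 2: lo=0, hi=2, mid=1, val=25
Step 3: lo=2, hi=2, mid=2, val=41

Not found


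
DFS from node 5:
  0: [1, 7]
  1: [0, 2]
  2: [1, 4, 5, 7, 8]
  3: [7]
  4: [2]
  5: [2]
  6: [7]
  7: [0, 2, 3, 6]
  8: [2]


Visit 5, push [2]
Visit 2, push [8, 7, 4, 1]
Visit 1, push [0]
Visit 0, push [7]
Visit 7, push [6, 3]
Visit 3, push []
Visit 6, push []
Visit 4, push []
Visit 8, push []

DFS order: [5, 2, 1, 0, 7, 3, 6, 4, 8]


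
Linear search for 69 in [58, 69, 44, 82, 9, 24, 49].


i=0: 58!=69
i=1: 69==69 found!

Found at 1, 2 comps


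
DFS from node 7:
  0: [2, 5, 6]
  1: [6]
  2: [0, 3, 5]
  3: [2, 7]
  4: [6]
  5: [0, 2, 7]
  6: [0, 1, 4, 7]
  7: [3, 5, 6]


Visit 7, push [6, 5, 3]
Visit 3, push [2]
Visit 2, push [5, 0]
Visit 0, push [6, 5]
Visit 5, push []
Visit 6, push [4, 1]
Visit 1, push []
Visit 4, push []

DFS order: [7, 3, 2, 0, 5, 6, 1, 4]


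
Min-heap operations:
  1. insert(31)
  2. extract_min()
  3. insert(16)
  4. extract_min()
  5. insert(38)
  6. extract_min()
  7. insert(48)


insert(31) -> [31]
extract_min()->31, []
insert(16) -> [16]
extract_min()->16, []
insert(38) -> [38]
extract_min()->38, []
insert(48) -> [48]

Final heap: [48]


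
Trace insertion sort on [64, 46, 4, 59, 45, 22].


Initial: [64, 46, 4, 59, 45, 22]
Insert 46: [46, 64, 4, 59, 45, 22]
Insert 4: [4, 46, 64, 59, 45, 22]
Insert 59: [4, 46, 59, 64, 45, 22]
Insert 45: [4, 45, 46, 59, 64, 22]
Insert 22: [4, 22, 45, 46, 59, 64]

Sorted: [4, 22, 45, 46, 59, 64]


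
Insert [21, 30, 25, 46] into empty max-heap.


Insert 21: [21]
Insert 30: [30, 21]
Insert 25: [30, 21, 25]
Insert 46: [46, 30, 25, 21]

Final heap: [46, 30, 25, 21]


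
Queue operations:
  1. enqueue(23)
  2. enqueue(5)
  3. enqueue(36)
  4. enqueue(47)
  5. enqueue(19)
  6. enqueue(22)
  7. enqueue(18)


enqueue(23) -> [23]
enqueue(5) -> [23, 5]
enqueue(36) -> [23, 5, 36]
enqueue(47) -> [23, 5, 36, 47]
enqueue(19) -> [23, 5, 36, 47, 19]
enqueue(22) -> [23, 5, 36, 47, 19, 22]
enqueue(18) -> [23, 5, 36, 47, 19, 22, 18]

Final queue: [23, 5, 36, 47, 19, 22, 18]


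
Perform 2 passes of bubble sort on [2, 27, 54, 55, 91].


Initial: [2, 27, 54, 55, 91]
Pass 1: [2, 27, 54, 55, 91] (0 swaps)
Pass 2: [2, 27, 54, 55, 91] (0 swaps)

After 2 passes: [2, 27, 54, 55, 91]


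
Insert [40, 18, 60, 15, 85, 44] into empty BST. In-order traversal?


Insert 40: root
Insert 18: L from 40
Insert 60: R from 40
Insert 15: L from 40 -> L from 18
Insert 85: R from 40 -> R from 60
Insert 44: R from 40 -> L from 60

In-order: [15, 18, 40, 44, 60, 85]


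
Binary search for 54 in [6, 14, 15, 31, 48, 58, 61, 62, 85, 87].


Step 1: lo=0, hi=9, mid=4, val=48
Step 2: lo=5, hi=9, mid=7, val=62
Step 3: lo=5, hi=6, mid=5, val=58

Not found


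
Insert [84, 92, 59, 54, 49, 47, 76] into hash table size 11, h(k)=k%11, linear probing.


Insert 84: h=7 -> slot 7
Insert 92: h=4 -> slot 4
Insert 59: h=4, 1 probes -> slot 5
Insert 54: h=10 -> slot 10
Insert 49: h=5, 1 probes -> slot 6
Insert 47: h=3 -> slot 3
Insert 76: h=10, 1 probes -> slot 0

Table: [76, None, None, 47, 92, 59, 49, 84, None, None, 54]


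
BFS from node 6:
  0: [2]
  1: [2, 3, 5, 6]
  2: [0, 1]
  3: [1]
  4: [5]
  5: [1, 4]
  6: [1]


Visit 6, enqueue [1]
Visit 1, enqueue [2, 3, 5]
Visit 2, enqueue [0]
Visit 3, enqueue []
Visit 5, enqueue [4]
Visit 0, enqueue []
Visit 4, enqueue []

BFS order: [6, 1, 2, 3, 5, 0, 4]


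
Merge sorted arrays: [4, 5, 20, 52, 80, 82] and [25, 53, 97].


Take 4 from A
Take 5 from A
Take 20 from A
Take 25 from B
Take 52 from A
Take 53 from B
Take 80 from A
Take 82 from A

Merged: [4, 5, 20, 25, 52, 53, 80, 82, 97]


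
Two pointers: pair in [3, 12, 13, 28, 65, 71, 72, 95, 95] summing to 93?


lo=0(3)+hi=8(95)=98
lo=0(3)+hi=7(95)=98
lo=0(3)+hi=6(72)=75
lo=1(12)+hi=6(72)=84
lo=2(13)+hi=6(72)=85
lo=3(28)+hi=6(72)=100
lo=3(28)+hi=5(71)=99
lo=3(28)+hi=4(65)=93

Yes: 28+65=93


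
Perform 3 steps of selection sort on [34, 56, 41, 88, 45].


Initial: [34, 56, 41, 88, 45]
Step 1: min=34 at 0
  Swap: [34, 56, 41, 88, 45]
Step 2: min=41 at 2
  Swap: [34, 41, 56, 88, 45]
Step 3: min=45 at 4
  Swap: [34, 41, 45, 88, 56]

After 3 steps: [34, 41, 45, 88, 56]


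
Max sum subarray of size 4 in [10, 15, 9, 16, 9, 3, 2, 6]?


[0:4]: 50
[1:5]: 49
[2:6]: 37
[3:7]: 30
[4:8]: 20

Max: 50 at [0:4]


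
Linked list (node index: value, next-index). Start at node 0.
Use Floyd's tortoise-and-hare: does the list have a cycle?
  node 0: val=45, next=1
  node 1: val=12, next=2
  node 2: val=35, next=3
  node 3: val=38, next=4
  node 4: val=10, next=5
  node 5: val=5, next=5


Floyd's tortoise (slow, +1) and hare (fast, +2):
  init: slow=0, fast=0
  step 1: slow=1, fast=2
  step 2: slow=2, fast=4
  step 3: slow=3, fast=5
  step 4: slow=4, fast=5
  step 5: slow=5, fast=5
  slow == fast at node 5: cycle detected

Cycle: yes


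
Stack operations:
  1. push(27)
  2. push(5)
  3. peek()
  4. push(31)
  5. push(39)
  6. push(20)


push(27) -> [27]
push(5) -> [27, 5]
peek()->5
push(31) -> [27, 5, 31]
push(39) -> [27, 5, 31, 39]
push(20) -> [27, 5, 31, 39, 20]

Final stack: [27, 5, 31, 39, 20]


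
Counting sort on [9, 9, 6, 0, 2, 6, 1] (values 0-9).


Input: [9, 9, 6, 0, 2, 6, 1]
Counts: [1, 1, 1, 0, 0, 0, 2, 0, 0, 2]

Sorted: [0, 1, 2, 6, 6, 9, 9]


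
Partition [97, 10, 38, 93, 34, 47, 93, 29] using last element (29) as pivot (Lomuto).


Pivot: 29
  10 <= 29: swap -> [10, 97, 38, 93, 34, 47, 93, 29]
Place pivot at 1: [10, 29, 38, 93, 34, 47, 93, 97]

Partitioned: [10, 29, 38, 93, 34, 47, 93, 97]


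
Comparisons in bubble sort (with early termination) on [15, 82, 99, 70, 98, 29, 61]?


Algorithm: bubble sort (with early termination)
Input: [15, 82, 99, 70, 98, 29, 61]
Sorted: [15, 29, 61, 70, 82, 98, 99]

20


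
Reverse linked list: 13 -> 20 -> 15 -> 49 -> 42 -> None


Step 1: curr=13, set curr.next=prev(None) | reversed so far: 13
Step 2: curr=20, set curr.next=prev(13) | reversed so far: 20 -> 13
Step 3: curr=15, set curr.next=prev(20) | reversed so far: 15 -> 20 -> 13
Step 4: curr=49, set curr.next=prev(15) | reversed so far: 49 -> 15 -> 20 -> 13
Step 5: curr=42, set curr.next=prev(49) | reversed so far: 42 -> 49 -> 15 -> 20 -> 13

42 -> 49 -> 15 -> 20 -> 13 -> None


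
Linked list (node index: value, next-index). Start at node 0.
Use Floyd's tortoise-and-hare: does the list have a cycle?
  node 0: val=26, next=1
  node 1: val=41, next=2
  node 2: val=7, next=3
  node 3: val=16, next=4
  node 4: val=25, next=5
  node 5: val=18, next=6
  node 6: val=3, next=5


Floyd's tortoise (slow, +1) and hare (fast, +2):
  init: slow=0, fast=0
  step 1: slow=1, fast=2
  step 2: slow=2, fast=4
  step 3: slow=3, fast=6
  step 4: slow=4, fast=6
  step 5: slow=5, fast=6
  step 6: slow=6, fast=6
  slow == fast at node 6: cycle detected

Cycle: yes


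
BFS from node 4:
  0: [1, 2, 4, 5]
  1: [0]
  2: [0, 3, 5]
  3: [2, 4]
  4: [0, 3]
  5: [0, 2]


Visit 4, enqueue [0, 3]
Visit 0, enqueue [1, 2, 5]
Visit 3, enqueue []
Visit 1, enqueue []
Visit 2, enqueue []
Visit 5, enqueue []

BFS order: [4, 0, 3, 1, 2, 5]


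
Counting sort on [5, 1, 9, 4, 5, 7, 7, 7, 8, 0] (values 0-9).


Input: [5, 1, 9, 4, 5, 7, 7, 7, 8, 0]
Counts: [1, 1, 0, 0, 1, 2, 0, 3, 1, 1]

Sorted: [0, 1, 4, 5, 5, 7, 7, 7, 8, 9]


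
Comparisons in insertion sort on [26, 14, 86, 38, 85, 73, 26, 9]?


Algorithm: insertion sort
Input: [26, 14, 86, 38, 85, 73, 26, 9]
Sorted: [9, 14, 26, 26, 38, 73, 85, 86]

21


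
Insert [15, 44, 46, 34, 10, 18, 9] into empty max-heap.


Insert 15: [15]
Insert 44: [44, 15]
Insert 46: [46, 15, 44]
Insert 34: [46, 34, 44, 15]
Insert 10: [46, 34, 44, 15, 10]
Insert 18: [46, 34, 44, 15, 10, 18]
Insert 9: [46, 34, 44, 15, 10, 18, 9]

Final heap: [46, 34, 44, 15, 10, 18, 9]


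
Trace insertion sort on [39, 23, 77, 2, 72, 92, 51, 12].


Initial: [39, 23, 77, 2, 72, 92, 51, 12]
Insert 23: [23, 39, 77, 2, 72, 92, 51, 12]
Insert 77: [23, 39, 77, 2, 72, 92, 51, 12]
Insert 2: [2, 23, 39, 77, 72, 92, 51, 12]
Insert 72: [2, 23, 39, 72, 77, 92, 51, 12]
Insert 92: [2, 23, 39, 72, 77, 92, 51, 12]
Insert 51: [2, 23, 39, 51, 72, 77, 92, 12]
Insert 12: [2, 12, 23, 39, 51, 72, 77, 92]

Sorted: [2, 12, 23, 39, 51, 72, 77, 92]


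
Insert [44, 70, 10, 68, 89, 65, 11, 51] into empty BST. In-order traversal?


Insert 44: root
Insert 70: R from 44
Insert 10: L from 44
Insert 68: R from 44 -> L from 70
Insert 89: R from 44 -> R from 70
Insert 65: R from 44 -> L from 70 -> L from 68
Insert 11: L from 44 -> R from 10
Insert 51: R from 44 -> L from 70 -> L from 68 -> L from 65

In-order: [10, 11, 44, 51, 65, 68, 70, 89]


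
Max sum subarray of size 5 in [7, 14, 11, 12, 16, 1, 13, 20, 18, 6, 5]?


[0:5]: 60
[1:6]: 54
[2:7]: 53
[3:8]: 62
[4:9]: 68
[5:10]: 58
[6:11]: 62

Max: 68 at [4:9]


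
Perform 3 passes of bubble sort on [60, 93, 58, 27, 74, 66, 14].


Initial: [60, 93, 58, 27, 74, 66, 14]
Pass 1: [60, 58, 27, 74, 66, 14, 93] (5 swaps)
Pass 2: [58, 27, 60, 66, 14, 74, 93] (4 swaps)
Pass 3: [27, 58, 60, 14, 66, 74, 93] (2 swaps)

After 3 passes: [27, 58, 60, 14, 66, 74, 93]


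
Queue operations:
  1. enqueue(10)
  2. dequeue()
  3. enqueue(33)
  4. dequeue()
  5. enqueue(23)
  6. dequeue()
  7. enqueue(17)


enqueue(10) -> [10]
dequeue()->10, []
enqueue(33) -> [33]
dequeue()->33, []
enqueue(23) -> [23]
dequeue()->23, []
enqueue(17) -> [17]

Final queue: [17]


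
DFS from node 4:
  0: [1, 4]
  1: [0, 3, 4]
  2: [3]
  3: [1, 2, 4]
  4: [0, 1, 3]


Visit 4, push [3, 1, 0]
Visit 0, push [1]
Visit 1, push [3]
Visit 3, push [2]
Visit 2, push []

DFS order: [4, 0, 1, 3, 2]


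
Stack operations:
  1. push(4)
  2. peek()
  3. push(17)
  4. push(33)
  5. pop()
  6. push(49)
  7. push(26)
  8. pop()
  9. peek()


push(4) -> [4]
peek()->4
push(17) -> [4, 17]
push(33) -> [4, 17, 33]
pop()->33, [4, 17]
push(49) -> [4, 17, 49]
push(26) -> [4, 17, 49, 26]
pop()->26, [4, 17, 49]
peek()->49

Final stack: [4, 17, 49]


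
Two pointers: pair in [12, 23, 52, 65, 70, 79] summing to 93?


lo=0(12)+hi=5(79)=91
lo=1(23)+hi=5(79)=102
lo=1(23)+hi=4(70)=93

Yes: 23+70=93


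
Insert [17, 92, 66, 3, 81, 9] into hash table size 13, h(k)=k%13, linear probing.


Insert 17: h=4 -> slot 4
Insert 92: h=1 -> slot 1
Insert 66: h=1, 1 probes -> slot 2
Insert 3: h=3 -> slot 3
Insert 81: h=3, 2 probes -> slot 5
Insert 9: h=9 -> slot 9

Table: [None, 92, 66, 3, 17, 81, None, None, None, 9, None, None, None]


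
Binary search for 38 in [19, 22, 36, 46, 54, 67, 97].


Step 1: lo=0, hi=6, mid=3, val=46
Step 2: lo=0, hi=2, mid=1, val=22
Step 3: lo=2, hi=2, mid=2, val=36

Not found


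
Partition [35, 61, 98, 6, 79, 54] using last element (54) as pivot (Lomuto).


Pivot: 54
  35 <= 54: advance i (no swap)
  6 <= 54: swap -> [35, 6, 98, 61, 79, 54]
Place pivot at 2: [35, 6, 54, 61, 79, 98]

Partitioned: [35, 6, 54, 61, 79, 98]


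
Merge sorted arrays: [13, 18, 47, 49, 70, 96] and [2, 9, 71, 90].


Take 2 from B
Take 9 from B
Take 13 from A
Take 18 from A
Take 47 from A
Take 49 from A
Take 70 from A
Take 71 from B
Take 90 from B

Merged: [2, 9, 13, 18, 47, 49, 70, 71, 90, 96]


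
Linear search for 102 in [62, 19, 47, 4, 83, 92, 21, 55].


i=0: 62!=102
i=1: 19!=102
i=2: 47!=102
i=3: 4!=102
i=4: 83!=102
i=5: 92!=102
i=6: 21!=102
i=7: 55!=102

Not found, 8 comps


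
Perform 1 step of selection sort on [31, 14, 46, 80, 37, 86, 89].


Initial: [31, 14, 46, 80, 37, 86, 89]
Step 1: min=14 at 1
  Swap: [14, 31, 46, 80, 37, 86, 89]

After 1 step: [14, 31, 46, 80, 37, 86, 89]


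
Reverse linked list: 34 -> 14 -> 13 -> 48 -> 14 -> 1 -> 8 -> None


Step 1: curr=34, set curr.next=prev(None) | reversed so far: 34
Step 2: curr=14, set curr.next=prev(34) | reversed so far: 14 -> 34
Step 3: curr=13, set curr.next=prev(14) | reversed so far: 13 -> 14 -> 34
Step 4: curr=48, set curr.next=prev(13) | reversed so far: 48 -> 13 -> 14 -> 34
Step 5: curr=14, set curr.next=prev(48) | reversed so far: 14 -> 48 -> 13 -> 14 -> 34
Step 6: curr=1, set curr.next=prev(14) | reversed so far: 1 -> 14 -> 48 -> 13 -> 14 -> 34
Step 7: curr=8, set curr.next=prev(1) | reversed so far: 8 -> 1 -> 14 -> 48 -> 13 -> 14 -> 34

8 -> 1 -> 14 -> 48 -> 13 -> 14 -> 34 -> None


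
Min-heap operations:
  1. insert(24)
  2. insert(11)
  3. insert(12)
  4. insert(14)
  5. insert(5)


insert(24) -> [24]
insert(11) -> [11, 24]
insert(12) -> [11, 24, 12]
insert(14) -> [11, 14, 12, 24]
insert(5) -> [5, 11, 12, 24, 14]

Final heap: [5, 11, 12, 24, 14]


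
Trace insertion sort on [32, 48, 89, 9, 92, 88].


Initial: [32, 48, 89, 9, 92, 88]
Insert 48: [32, 48, 89, 9, 92, 88]
Insert 89: [32, 48, 89, 9, 92, 88]
Insert 9: [9, 32, 48, 89, 92, 88]
Insert 92: [9, 32, 48, 89, 92, 88]
Insert 88: [9, 32, 48, 88, 89, 92]

Sorted: [9, 32, 48, 88, 89, 92]


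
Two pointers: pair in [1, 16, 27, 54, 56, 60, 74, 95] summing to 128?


lo=0(1)+hi=7(95)=96
lo=1(16)+hi=7(95)=111
lo=2(27)+hi=7(95)=122
lo=3(54)+hi=7(95)=149
lo=3(54)+hi=6(74)=128

Yes: 54+74=128


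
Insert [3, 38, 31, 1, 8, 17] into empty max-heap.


Insert 3: [3]
Insert 38: [38, 3]
Insert 31: [38, 3, 31]
Insert 1: [38, 3, 31, 1]
Insert 8: [38, 8, 31, 1, 3]
Insert 17: [38, 8, 31, 1, 3, 17]

Final heap: [38, 8, 31, 1, 3, 17]


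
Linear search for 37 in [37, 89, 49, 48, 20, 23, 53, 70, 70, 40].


i=0: 37==37 found!

Found at 0, 1 comps


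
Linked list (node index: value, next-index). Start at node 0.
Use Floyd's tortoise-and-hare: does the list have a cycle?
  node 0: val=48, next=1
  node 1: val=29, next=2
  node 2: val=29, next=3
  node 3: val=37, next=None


Floyd's tortoise (slow, +1) and hare (fast, +2):
  init: slow=0, fast=0
  step 1: slow=1, fast=2
  step 2: fast 2->3->None, no cycle

Cycle: no


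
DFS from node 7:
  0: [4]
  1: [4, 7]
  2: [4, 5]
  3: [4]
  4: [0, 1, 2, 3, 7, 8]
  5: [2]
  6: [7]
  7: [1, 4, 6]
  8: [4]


Visit 7, push [6, 4, 1]
Visit 1, push [4]
Visit 4, push [8, 3, 2, 0]
Visit 0, push []
Visit 2, push [5]
Visit 5, push []
Visit 3, push []
Visit 8, push []
Visit 6, push []

DFS order: [7, 1, 4, 0, 2, 5, 3, 8, 6]


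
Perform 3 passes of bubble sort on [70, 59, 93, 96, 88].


Initial: [70, 59, 93, 96, 88]
Pass 1: [59, 70, 93, 88, 96] (2 swaps)
Pass 2: [59, 70, 88, 93, 96] (1 swaps)
Pass 3: [59, 70, 88, 93, 96] (0 swaps)

After 3 passes: [59, 70, 88, 93, 96]


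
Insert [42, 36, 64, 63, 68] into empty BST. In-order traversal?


Insert 42: root
Insert 36: L from 42
Insert 64: R from 42
Insert 63: R from 42 -> L from 64
Insert 68: R from 42 -> R from 64

In-order: [36, 42, 63, 64, 68]


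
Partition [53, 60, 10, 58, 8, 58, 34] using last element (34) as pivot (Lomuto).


Pivot: 34
  10 <= 34: swap -> [10, 60, 53, 58, 8, 58, 34]
  8 <= 34: swap -> [10, 8, 53, 58, 60, 58, 34]
Place pivot at 2: [10, 8, 34, 58, 60, 58, 53]

Partitioned: [10, 8, 34, 58, 60, 58, 53]


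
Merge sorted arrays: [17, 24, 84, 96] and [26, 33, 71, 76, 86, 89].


Take 17 from A
Take 24 from A
Take 26 from B
Take 33 from B
Take 71 from B
Take 76 from B
Take 84 from A
Take 86 from B
Take 89 from B

Merged: [17, 24, 26, 33, 71, 76, 84, 86, 89, 96]


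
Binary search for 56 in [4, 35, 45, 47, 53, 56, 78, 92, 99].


Step 1: lo=0, hi=8, mid=4, val=53
Step 2: lo=5, hi=8, mid=6, val=78
Step 3: lo=5, hi=5, mid=5, val=56

Found at index 5


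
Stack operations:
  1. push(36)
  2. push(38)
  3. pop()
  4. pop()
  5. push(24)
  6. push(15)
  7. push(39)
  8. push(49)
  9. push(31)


push(36) -> [36]
push(38) -> [36, 38]
pop()->38, [36]
pop()->36, []
push(24) -> [24]
push(15) -> [24, 15]
push(39) -> [24, 15, 39]
push(49) -> [24, 15, 39, 49]
push(31) -> [24, 15, 39, 49, 31]

Final stack: [24, 15, 39, 49, 31]


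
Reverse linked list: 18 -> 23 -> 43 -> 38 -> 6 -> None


Step 1: curr=18, set curr.next=prev(None) | reversed so far: 18
Step 2: curr=23, set curr.next=prev(18) | reversed so far: 23 -> 18
Step 3: curr=43, set curr.next=prev(23) | reversed so far: 43 -> 23 -> 18
Step 4: curr=38, set curr.next=prev(43) | reversed so far: 38 -> 43 -> 23 -> 18
Step 5: curr=6, set curr.next=prev(38) | reversed so far: 6 -> 38 -> 43 -> 23 -> 18

6 -> 38 -> 43 -> 23 -> 18 -> None
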